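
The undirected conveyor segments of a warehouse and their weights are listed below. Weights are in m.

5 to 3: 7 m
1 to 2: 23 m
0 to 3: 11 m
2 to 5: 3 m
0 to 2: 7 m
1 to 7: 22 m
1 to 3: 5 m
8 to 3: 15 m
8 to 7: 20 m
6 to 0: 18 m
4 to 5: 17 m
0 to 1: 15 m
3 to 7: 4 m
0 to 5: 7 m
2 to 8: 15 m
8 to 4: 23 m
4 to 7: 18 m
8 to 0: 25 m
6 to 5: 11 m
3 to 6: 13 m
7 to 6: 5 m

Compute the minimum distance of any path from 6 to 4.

Compare a few routes:
6 - 7 - 3 - 5 - 4: 5+4+7+17 = 33
6 - 5 - 4: 11+17 = 28
6 - 7 - 4: 5+18 = 23
6 - 3 - 7 - 4: 13+4+18 = 35
The minimum is 23 m via 6 - 7 - 4.

23 m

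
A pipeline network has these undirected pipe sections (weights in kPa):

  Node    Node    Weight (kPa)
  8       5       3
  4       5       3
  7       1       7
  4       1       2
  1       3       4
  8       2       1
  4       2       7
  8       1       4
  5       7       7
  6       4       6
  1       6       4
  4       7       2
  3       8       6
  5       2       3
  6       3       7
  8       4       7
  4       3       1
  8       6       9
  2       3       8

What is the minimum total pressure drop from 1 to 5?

5 kPa

Shortest distances from 1:
1: 0
4: 2  (via 1)
3: 3  (via 4)
6: 4  (via 1)
7: 4  (via 4)
8: 4  (via 1)
2: 5  (via 8)
5: 5  (via 4)
Shortest route: 1 → 4 → 5 = 5 kPa.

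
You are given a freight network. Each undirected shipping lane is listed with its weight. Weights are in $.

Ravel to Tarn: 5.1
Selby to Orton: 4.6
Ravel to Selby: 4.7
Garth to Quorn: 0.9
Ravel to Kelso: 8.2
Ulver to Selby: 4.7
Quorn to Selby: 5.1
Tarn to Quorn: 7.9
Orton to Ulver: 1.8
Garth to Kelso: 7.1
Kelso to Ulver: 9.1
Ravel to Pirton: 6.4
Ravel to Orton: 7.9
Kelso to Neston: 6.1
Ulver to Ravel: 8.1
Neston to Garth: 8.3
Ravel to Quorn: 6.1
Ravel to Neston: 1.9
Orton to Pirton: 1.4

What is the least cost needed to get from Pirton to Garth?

Candidate routes:
Pirton → Orton → Ravel → Quorn → Garth: 1.4+7.9+6.1+0.9 = 16.3
Pirton → Orton → Selby → Quorn → Garth: 1.4+4.6+5.1+0.9 = 12
Pirton → Ravel → Quorn → Garth: 6.4+6.1+0.9 = 13.4
Pirton → Orton → Ulver → Selby → Quorn → Garth: 1.4+1.8+4.7+5.1+0.9 = 13.9
Cheapest is Pirton → Orton → Selby → Quorn → Garth at $12.

$12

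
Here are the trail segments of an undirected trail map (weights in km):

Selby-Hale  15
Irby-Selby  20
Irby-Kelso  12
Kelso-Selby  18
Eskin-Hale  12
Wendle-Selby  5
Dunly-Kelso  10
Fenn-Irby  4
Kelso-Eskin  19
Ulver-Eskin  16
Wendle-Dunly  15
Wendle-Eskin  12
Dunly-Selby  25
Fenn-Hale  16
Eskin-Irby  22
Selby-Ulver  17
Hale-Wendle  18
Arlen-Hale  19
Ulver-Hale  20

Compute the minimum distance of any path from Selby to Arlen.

Running Dijkstra from Selby:
Selby: 0
Wendle: 5  (via Selby)
Hale: 15  (via Selby)
Eskin: 17  (via Wendle)
Ulver: 17  (via Selby)
Kelso: 18  (via Selby)
Irby: 20  (via Selby)
Dunly: 20  (via Wendle)
Fenn: 24  (via Irby)
Arlen: 34  (via Hale)
Shortest route: Selby → Hale → Arlen = 34 km.

34 km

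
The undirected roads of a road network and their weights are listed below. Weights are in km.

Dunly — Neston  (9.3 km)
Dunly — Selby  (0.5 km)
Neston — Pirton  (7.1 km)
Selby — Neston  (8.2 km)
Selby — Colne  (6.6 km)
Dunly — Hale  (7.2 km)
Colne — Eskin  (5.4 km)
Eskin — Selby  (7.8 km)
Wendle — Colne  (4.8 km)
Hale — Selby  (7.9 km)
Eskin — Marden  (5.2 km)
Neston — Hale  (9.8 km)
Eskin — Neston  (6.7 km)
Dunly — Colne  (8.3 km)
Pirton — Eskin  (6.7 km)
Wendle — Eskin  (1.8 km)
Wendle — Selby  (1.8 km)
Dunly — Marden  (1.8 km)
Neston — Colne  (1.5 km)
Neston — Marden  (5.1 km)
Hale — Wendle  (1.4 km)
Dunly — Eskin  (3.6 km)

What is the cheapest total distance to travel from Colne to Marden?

Compare a few routes:
Colne → Neston → Marden: 1.5+5.1 = 6.6
Colne → Selby → Dunly → Marden: 6.6+0.5+1.8 = 8.9
The minimum is 6.6 km via Colne → Neston → Marden.

6.6 km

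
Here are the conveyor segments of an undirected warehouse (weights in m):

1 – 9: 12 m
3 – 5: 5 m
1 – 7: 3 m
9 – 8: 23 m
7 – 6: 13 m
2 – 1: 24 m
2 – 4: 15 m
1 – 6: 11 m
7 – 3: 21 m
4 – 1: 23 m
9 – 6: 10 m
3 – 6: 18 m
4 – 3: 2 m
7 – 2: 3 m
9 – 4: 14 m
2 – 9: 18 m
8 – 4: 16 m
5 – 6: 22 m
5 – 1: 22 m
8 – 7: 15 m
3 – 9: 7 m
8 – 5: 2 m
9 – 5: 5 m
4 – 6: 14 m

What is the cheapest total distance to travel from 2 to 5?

20 m

Running Dijkstra from 2:
2: 0
7: 3  (via 2)
1: 6  (via 7)
4: 15  (via 2)
6: 16  (via 7)
3: 17  (via 4)
8: 18  (via 7)
9: 18  (via 2)
5: 20  (via 8)
Shortest route: 2–7–8–5 = 20 m.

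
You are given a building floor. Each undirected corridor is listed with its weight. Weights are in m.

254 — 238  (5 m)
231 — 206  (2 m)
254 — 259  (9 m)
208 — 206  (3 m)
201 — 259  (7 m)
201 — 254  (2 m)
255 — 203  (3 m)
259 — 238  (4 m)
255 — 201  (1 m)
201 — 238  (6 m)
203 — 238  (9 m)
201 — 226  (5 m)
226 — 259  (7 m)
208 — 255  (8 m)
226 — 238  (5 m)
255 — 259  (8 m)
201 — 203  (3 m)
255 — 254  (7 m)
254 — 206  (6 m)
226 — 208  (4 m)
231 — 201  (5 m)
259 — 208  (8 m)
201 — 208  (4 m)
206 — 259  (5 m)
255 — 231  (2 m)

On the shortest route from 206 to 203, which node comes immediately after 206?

231

Candidate routes:
206–231–255–203: 2+2+3 = 7
206–208–201–203: 3+4+3 = 10
206–231–255–201–203: 2+2+1+3 = 8
Cheapest is 206–231–255–203 at 7 m.
So from 206 the first move is to 231.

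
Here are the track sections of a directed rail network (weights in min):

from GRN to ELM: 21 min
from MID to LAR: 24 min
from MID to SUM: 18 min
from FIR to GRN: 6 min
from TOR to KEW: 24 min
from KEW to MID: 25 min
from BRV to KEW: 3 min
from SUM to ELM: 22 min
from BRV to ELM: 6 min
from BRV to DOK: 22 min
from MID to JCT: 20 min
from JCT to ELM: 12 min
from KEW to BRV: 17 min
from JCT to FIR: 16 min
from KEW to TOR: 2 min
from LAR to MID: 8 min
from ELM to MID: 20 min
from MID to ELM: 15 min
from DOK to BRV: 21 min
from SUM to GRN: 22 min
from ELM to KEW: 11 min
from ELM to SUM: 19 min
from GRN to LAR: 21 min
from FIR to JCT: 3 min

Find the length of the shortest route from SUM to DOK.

72 min

Shortest distances from SUM:
SUM: 0
ELM: 22  (via SUM)
GRN: 22  (via SUM)
KEW: 33  (via ELM)
TOR: 35  (via KEW)
MID: 42  (via ELM)
LAR: 43  (via GRN)
BRV: 50  (via KEW)
JCT: 62  (via MID)
DOK: 72  (via BRV)
Shortest route: SUM → ELM → KEW → BRV → DOK = 72 min.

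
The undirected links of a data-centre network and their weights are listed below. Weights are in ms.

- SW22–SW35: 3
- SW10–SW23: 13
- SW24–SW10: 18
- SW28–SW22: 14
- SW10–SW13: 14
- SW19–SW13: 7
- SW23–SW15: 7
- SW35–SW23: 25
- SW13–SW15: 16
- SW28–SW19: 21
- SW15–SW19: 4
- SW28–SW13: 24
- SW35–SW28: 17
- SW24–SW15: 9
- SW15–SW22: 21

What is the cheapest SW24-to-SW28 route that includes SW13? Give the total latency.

Shortest SW24→SW13: SW24 → SW15 → SW19 → SW13 = 20
Best SW13 to SW28: SW13 → SW28 costing 24
Total via SW13: 20 + 24 = 44 ms.

44 ms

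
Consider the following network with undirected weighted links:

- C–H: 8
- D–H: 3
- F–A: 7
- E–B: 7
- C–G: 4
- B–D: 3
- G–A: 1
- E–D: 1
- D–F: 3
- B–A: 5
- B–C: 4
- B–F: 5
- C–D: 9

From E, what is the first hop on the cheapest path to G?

D

Candidate routes:
E–D–F–A–G: 1+3+7+1 = 12
E–D–B–A–G: 1+3+5+1 = 10
E–B–A–G: 7+5+1 = 13
E–D–B–C–G: 1+3+4+4 = 12
Cheapest is E–D–B–A–G at 10.
So from E the first move is to D.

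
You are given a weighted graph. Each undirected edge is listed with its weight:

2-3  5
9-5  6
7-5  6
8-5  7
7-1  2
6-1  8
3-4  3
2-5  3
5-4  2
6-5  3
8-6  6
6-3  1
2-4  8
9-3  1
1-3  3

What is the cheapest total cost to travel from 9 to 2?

Shortest distances from 9:
9: 0
3: 1  (via 9)
6: 2  (via 3)
1: 4  (via 3)
4: 4  (via 3)
5: 5  (via 6)
2: 6  (via 3)
Shortest route: 9–3–2 = 6.

6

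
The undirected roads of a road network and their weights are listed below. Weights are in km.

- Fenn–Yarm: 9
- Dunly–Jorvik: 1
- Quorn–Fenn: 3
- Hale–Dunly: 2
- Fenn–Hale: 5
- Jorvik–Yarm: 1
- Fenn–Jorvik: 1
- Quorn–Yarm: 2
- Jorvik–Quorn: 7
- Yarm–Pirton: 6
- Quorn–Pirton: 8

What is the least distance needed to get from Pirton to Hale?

Candidate routes:
Pirton–Yarm–Quorn–Fenn–Jorvik–Dunly–Hale: 6+2+3+1+1+2 = 15
Pirton–Yarm–Jorvik–Dunly–Hale: 6+1+1+2 = 10
Pirton–Quorn–Yarm–Jorvik–Dunly–Hale: 8+2+1+1+2 = 14
Pirton–Yarm–Jorvik–Fenn–Hale: 6+1+1+5 = 13
The minimum is 10 km via Pirton–Yarm–Jorvik–Dunly–Hale.

10 km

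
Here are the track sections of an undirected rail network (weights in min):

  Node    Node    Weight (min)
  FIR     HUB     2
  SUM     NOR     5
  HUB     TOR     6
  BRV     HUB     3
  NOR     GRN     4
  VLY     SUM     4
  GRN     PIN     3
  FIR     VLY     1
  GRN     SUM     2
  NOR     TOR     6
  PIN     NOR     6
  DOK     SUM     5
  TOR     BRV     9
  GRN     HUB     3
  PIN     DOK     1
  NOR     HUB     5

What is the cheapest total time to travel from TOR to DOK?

Compare a few routes:
TOR → NOR → GRN → PIN → DOK: 6+4+3+1 = 14
TOR → NOR → PIN → DOK: 6+6+1 = 13
TOR → NOR → SUM → DOK: 6+5+5 = 16
Cheapest is TOR → NOR → PIN → DOK at 13 min.

13 min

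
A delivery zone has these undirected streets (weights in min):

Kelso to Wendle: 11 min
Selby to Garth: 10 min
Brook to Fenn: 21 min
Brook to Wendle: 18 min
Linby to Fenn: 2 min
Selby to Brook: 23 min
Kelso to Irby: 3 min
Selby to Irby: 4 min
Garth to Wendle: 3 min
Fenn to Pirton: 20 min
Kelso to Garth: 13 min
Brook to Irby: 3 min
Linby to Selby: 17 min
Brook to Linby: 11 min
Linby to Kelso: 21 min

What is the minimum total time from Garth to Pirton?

49 min

Enumerating some paths:
Garth → Selby → Linby → Fenn → Pirton: 10+17+2+20 = 49
Garth → Selby → Irby → Brook → Linby → Fenn → Pirton: 10+4+3+11+2+20 = 50
Cheapest is Garth → Selby → Linby → Fenn → Pirton at 49 min.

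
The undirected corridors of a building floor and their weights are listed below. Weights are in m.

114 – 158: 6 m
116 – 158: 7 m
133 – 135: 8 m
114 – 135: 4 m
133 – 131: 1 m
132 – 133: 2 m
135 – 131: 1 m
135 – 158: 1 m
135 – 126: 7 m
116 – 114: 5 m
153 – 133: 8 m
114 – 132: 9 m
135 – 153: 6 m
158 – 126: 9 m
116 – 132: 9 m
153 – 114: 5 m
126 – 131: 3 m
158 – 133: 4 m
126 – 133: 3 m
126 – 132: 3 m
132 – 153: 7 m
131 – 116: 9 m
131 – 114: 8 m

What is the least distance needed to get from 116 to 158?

7 m

Enumerating some paths:
116 - 114 - 135 - 158: 5+4+1 = 10
116 - 158: 7 = 7
The minimum is 7 m via 116 - 158.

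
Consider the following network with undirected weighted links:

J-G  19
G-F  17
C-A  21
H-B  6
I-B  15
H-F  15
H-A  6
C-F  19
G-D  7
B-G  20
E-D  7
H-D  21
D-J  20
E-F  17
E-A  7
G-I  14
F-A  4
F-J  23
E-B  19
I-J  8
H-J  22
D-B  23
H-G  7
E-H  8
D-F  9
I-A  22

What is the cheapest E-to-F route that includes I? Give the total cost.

Shortest E→I: E → D → G → I = 28
Shortest I→F: I → A → F = 26
Total via I: 28 + 26 = 54.

54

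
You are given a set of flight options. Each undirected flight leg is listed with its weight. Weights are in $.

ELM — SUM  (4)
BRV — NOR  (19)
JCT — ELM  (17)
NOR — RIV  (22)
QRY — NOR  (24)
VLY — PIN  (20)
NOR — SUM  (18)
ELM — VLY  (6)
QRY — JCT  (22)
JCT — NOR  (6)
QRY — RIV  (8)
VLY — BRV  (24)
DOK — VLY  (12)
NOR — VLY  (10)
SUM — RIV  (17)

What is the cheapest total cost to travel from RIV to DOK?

$39

Candidate routes:
RIV–SUM–ELM–VLY–DOK: 17+4+6+12 = 39
RIV–NOR–VLY–DOK: 22+10+12 = 44
RIV–SUM–NOR–VLY–DOK: 17+18+10+12 = 57
RIV–QRY–NOR–VLY–DOK: 8+24+10+12 = 54
Cheapest is RIV–SUM–ELM–VLY–DOK at $39.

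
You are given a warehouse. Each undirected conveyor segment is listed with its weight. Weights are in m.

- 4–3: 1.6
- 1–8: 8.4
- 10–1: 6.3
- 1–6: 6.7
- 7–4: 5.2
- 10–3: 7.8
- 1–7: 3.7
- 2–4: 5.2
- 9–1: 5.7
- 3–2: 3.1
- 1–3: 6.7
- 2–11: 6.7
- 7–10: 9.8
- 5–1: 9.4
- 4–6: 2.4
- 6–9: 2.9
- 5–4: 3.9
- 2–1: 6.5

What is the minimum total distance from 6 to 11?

13.8 m

Running Dijkstra from 6:
6: 0
4: 2.4  (via 6)
9: 2.9  (via 6)
3: 4  (via 4)
5: 6.3  (via 4)
1: 6.7  (via 6)
2: 7.1  (via 3)
7: 7.6  (via 4)
10: 11.8  (via 3)
11: 13.8  (via 2)
Shortest route: 6–4–3–2–11 = 13.8 m.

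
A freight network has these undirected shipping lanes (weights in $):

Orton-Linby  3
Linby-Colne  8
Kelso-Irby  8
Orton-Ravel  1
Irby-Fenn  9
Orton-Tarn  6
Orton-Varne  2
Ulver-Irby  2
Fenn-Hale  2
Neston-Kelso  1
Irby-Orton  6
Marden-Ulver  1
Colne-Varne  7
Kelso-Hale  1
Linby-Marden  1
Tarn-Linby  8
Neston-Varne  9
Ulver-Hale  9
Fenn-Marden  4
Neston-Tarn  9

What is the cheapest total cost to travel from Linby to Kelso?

$8

Enumerating some paths:
Linby → Orton → Varne → Neston → Kelso: 3+2+9+1 = 15
Linby → Marden → Ulver → Hale → Kelso: 1+1+9+1 = 12
Linby → Marden → Fenn → Hale → Kelso: 1+4+2+1 = 8
Linby → Marden → Ulver → Irby → Kelso: 1+1+2+8 = 12
Cheapest is Linby → Marden → Fenn → Hale → Kelso at $8.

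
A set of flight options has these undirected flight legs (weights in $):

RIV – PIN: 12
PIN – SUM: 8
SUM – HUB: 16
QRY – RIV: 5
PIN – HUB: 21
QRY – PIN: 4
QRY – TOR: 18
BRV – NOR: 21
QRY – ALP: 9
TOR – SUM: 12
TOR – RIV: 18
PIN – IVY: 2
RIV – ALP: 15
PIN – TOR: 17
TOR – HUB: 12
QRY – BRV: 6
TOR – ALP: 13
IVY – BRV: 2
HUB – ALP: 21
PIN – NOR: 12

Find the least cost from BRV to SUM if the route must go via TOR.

$33

Best BRV to TOR: BRV → IVY → PIN → TOR costing 21
Shortest TOR→SUM: TOR → SUM = 12
Total via TOR: 21 + 12 = $33.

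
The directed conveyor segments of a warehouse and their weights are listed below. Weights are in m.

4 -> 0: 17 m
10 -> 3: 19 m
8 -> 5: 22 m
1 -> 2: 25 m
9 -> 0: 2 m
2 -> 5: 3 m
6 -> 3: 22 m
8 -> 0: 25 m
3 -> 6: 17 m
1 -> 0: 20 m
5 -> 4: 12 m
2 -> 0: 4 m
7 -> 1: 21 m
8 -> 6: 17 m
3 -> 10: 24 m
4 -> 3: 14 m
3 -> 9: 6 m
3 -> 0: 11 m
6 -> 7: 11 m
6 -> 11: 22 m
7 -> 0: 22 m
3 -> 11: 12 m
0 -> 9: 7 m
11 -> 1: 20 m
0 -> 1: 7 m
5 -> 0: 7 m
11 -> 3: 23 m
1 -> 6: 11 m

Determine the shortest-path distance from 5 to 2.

39 m

Enumerating some paths:
5–4–0–1–2: 12+17+7+25 = 61
5–0–1–2: 7+7+25 = 39
Cheapest is 5–0–1–2 at 39 m.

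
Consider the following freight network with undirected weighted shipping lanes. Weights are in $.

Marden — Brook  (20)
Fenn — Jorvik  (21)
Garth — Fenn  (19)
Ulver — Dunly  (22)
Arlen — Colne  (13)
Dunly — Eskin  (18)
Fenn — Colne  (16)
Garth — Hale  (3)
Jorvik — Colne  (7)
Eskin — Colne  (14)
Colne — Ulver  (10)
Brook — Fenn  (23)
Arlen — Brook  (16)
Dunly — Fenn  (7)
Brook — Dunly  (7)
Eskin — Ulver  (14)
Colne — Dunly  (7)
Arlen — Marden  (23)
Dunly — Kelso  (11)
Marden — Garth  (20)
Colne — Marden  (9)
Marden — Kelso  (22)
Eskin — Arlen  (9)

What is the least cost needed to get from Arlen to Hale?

Settle nodes by increasing distance from Arlen:
Arlen: 0
Eskin: 9  (via Arlen)
Colne: 13  (via Arlen)
Brook: 16  (via Arlen)
Jorvik: 20  (via Colne)
Dunly: 20  (via Colne)
Marden: 22  (via Colne)
Ulver: 23  (via Eskin)
Fenn: 27  (via Dunly)
Kelso: 31  (via Dunly)
Garth: 42  (via Marden)
Hale: 45  (via Garth)
Shortest route: Arlen–Colne–Marden–Garth–Hale = $45.

$45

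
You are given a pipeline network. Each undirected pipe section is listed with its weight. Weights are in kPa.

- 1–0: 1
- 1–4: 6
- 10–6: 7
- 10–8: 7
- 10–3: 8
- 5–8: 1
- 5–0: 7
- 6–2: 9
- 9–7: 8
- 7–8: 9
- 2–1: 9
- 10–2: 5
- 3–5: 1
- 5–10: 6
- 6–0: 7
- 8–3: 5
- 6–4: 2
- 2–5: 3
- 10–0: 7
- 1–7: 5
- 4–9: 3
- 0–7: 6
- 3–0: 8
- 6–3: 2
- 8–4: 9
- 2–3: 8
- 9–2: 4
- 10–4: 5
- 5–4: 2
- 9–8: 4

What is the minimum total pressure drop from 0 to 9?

10 kPa

Candidate routes:
0 → 5 → 8 → 9: 7+1+4 = 12
0 → 5 → 4 → 9: 7+2+3 = 12
0 → 1 → 4 → 9: 1+6+3 = 10
The minimum is 10 kPa via 0 → 1 → 4 → 9.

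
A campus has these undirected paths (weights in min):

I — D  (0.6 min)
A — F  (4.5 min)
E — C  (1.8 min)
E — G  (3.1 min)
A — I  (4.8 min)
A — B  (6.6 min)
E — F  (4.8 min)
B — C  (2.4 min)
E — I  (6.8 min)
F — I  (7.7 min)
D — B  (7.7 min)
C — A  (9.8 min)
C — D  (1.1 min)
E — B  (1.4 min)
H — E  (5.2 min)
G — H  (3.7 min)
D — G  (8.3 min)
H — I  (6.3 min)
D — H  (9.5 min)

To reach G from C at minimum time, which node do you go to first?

E

Candidate routes:
C - E - G: 1.8+3.1 = 4.9
C - D - G: 1.1+8.3 = 9.4
C - B - E - G: 2.4+1.4+3.1 = 6.9
The minimum is 4.9 min via C - E - G.
So from C the first move is to E.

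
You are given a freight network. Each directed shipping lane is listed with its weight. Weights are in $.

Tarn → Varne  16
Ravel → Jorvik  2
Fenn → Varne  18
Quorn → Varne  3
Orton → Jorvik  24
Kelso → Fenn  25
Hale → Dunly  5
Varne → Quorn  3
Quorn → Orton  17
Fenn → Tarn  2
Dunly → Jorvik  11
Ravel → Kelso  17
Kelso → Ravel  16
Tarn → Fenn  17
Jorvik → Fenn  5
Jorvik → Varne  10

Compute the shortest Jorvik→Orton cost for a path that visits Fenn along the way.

Best Jorvik to Fenn: Jorvik–Fenn costing 5
Shortest Fenn→Orton: Fenn–Varne–Quorn–Orton = 38
Total via Fenn: 5 + 38 = $43.

$43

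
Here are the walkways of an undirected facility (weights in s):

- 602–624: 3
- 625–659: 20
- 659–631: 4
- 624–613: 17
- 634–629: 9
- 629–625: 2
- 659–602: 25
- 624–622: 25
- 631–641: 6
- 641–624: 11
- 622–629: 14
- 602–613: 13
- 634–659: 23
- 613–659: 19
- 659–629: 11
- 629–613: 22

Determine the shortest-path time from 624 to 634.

Shortest distances from 624:
624: 0
602: 3  (via 624)
641: 11  (via 624)
613: 16  (via 602)
631: 17  (via 641)
659: 21  (via 631)
622: 25  (via 624)
629: 32  (via 659)
625: 34  (via 629)
634: 41  (via 629)
Shortest route: 624 → 641 → 631 → 659 → 629 → 634 = 41 s.

41 s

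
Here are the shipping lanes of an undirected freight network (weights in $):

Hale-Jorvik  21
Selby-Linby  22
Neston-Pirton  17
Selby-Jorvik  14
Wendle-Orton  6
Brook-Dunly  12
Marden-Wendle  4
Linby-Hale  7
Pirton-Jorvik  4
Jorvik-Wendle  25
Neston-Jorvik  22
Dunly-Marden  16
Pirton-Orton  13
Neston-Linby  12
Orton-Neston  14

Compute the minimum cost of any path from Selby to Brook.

$69

Enumerating some paths:
Selby–Jorvik–Pirton–Orton–Wendle–Marden–Dunly–Brook: 14+4+13+6+4+16+12 = 69
Selby–Jorvik–Wendle–Marden–Dunly–Brook: 14+25+4+16+12 = 71
The minimum is $69 via Selby–Jorvik–Pirton–Orton–Wendle–Marden–Dunly–Brook.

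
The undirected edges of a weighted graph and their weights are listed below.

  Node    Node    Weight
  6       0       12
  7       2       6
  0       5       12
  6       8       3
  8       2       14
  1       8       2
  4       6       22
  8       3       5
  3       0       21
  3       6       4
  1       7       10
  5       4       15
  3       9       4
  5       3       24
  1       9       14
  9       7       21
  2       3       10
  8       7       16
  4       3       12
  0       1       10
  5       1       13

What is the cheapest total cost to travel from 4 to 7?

28

Settle nodes by increasing distance from 4:
4: 0
3: 12  (via 4)
5: 15  (via 4)
6: 16  (via 3)
9: 16  (via 3)
8: 17  (via 3)
1: 19  (via 8)
2: 22  (via 3)
0: 27  (via 5)
7: 28  (via 2)
Shortest route: 4 → 3 → 2 → 7 = 28.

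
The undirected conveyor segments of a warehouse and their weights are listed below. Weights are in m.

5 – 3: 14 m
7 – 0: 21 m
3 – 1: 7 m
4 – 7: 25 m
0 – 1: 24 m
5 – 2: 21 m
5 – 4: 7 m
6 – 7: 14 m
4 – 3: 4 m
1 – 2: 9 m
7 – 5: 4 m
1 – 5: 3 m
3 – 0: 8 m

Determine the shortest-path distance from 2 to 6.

30 m

Enumerating some paths:
2–1–3–4–5–7–6: 9+7+4+7+4+14 = 45
2–5–7–6: 21+4+14 = 39
2–1–5–7–6: 9+3+4+14 = 30
2–1–3–5–7–6: 9+7+14+4+14 = 48
Cheapest is 2–1–5–7–6 at 30 m.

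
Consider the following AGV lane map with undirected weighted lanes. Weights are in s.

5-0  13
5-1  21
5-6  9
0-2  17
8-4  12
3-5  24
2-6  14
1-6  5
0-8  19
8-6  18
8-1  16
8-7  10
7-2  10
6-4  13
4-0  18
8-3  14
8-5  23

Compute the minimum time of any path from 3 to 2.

Candidate routes:
3 - 8 - 6 - 2: 14+18+14 = 46
3 - 8 - 7 - 2: 14+10+10 = 34
3 - 5 - 6 - 2: 24+9+14 = 47
The minimum is 34 s via 3 - 8 - 7 - 2.

34 s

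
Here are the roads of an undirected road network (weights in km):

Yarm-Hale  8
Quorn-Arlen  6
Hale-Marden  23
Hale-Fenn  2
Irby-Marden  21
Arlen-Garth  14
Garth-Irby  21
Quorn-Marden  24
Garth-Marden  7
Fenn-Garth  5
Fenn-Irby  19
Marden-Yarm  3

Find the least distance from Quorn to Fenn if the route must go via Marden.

36 km

Shortest Quorn→Marden: Quorn–Marden = 24
Shortest Marden→Fenn: Marden–Garth–Fenn = 12
Total via Marden: 24 + 12 = 36 km.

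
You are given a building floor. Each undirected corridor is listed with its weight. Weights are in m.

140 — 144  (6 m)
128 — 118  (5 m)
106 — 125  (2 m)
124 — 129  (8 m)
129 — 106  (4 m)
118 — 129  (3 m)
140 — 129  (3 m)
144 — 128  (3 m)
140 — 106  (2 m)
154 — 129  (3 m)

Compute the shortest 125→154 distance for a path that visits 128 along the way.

Best 125 to 128: 125–106–140–144–128 costing 13
Shortest 128→154: 128–118–129–154 = 11
Total via 128: 13 + 11 = 24 m.

24 m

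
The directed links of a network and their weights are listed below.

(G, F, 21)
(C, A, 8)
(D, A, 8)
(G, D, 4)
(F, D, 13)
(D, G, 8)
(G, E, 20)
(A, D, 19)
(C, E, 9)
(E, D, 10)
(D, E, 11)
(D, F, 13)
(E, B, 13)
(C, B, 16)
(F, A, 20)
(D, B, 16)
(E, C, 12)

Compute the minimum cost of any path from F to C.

Enumerating some paths:
F → A → D → E → C: 20+19+11+12 = 62
F → D → G → E → C: 13+8+20+12 = 53
F → D → E → C: 13+11+12 = 36
Cheapest is F → D → E → C at 36.

36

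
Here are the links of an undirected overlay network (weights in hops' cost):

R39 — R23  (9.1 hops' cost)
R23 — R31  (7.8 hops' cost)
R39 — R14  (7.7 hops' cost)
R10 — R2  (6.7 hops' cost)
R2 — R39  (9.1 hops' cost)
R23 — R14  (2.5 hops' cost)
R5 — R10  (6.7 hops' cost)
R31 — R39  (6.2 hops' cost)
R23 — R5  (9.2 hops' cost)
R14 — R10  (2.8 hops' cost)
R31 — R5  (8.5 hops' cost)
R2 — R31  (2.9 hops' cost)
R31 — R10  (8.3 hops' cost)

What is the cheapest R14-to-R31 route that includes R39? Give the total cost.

13.9 hops' cost

Best R14 to R39: R14 → R39 costing 7.7
Best R39 to R31: R39 → R31 costing 6.2
Total via R39: 7.7 + 6.2 = 13.9 hops' cost.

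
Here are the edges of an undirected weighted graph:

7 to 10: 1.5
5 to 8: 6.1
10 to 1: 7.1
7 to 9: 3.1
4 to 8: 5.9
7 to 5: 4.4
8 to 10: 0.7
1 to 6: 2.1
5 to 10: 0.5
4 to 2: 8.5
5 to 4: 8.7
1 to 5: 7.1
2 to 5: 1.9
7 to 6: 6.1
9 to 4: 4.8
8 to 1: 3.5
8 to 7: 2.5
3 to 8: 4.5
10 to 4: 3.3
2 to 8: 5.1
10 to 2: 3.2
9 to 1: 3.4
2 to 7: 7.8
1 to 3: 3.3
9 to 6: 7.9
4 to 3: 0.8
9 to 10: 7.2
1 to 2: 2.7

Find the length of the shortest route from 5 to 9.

5.1

Shortest distances from 5:
5: 0
10: 0.5  (via 5)
8: 1.2  (via 10)
2: 1.9  (via 5)
7: 2  (via 10)
4: 3.8  (via 10)
1: 4.6  (via 2)
3: 4.6  (via 4)
9: 5.1  (via 7)
Shortest route: 5–10–7–9 = 5.1.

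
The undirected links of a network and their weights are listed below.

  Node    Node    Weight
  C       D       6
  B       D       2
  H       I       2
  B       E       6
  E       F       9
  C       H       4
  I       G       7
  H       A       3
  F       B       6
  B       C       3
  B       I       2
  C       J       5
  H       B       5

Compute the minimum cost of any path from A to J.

12

Compare a few routes:
A–H–I–B–C–J: 3+2+2+3+5 = 15
A–H–C–J: 3+4+5 = 12
A–H–B–C–J: 3+5+3+5 = 16
Cheapest is A–H–C–J at 12.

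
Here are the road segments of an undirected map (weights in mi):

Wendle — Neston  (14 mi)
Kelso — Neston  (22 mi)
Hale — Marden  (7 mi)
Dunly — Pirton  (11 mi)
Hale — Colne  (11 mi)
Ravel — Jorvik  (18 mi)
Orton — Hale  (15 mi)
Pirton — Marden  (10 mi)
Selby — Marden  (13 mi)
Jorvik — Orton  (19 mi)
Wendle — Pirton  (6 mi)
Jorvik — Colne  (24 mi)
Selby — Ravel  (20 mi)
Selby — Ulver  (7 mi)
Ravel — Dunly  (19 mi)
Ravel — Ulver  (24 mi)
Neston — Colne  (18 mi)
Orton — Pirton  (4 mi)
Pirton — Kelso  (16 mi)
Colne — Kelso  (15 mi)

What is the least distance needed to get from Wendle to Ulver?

36 mi

Enumerating some paths:
Wendle → Pirton → Marden → Selby → Ulver: 6+10+13+7 = 36
Wendle → Pirton → Dunly → Ravel → Ulver: 6+11+19+24 = 60
Wendle → Pirton → Orton → Hale → Marden → Selby → Ulver: 6+4+15+7+13+7 = 52
Wendle → Pirton → Dunly → Ravel → Selby → Ulver: 6+11+19+20+7 = 63
The minimum is 36 mi via Wendle → Pirton → Marden → Selby → Ulver.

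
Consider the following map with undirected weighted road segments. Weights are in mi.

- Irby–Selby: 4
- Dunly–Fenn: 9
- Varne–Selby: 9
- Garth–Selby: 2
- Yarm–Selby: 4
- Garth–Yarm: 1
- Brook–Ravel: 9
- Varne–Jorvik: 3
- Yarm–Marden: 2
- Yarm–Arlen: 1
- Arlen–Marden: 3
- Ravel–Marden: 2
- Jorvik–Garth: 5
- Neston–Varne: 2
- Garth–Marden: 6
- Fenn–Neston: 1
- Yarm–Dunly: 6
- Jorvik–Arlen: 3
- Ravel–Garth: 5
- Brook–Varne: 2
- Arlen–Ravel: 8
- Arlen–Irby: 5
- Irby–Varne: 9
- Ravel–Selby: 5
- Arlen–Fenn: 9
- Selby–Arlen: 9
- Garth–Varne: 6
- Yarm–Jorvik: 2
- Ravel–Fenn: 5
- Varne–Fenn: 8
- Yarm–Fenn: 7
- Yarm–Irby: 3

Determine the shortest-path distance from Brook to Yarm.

7 mi

Settle nodes by increasing distance from Brook:
Brook: 0
Varne: 2  (via Brook)
Neston: 4  (via Varne)
Jorvik: 5  (via Varne)
Fenn: 5  (via Neston)
Yarm: 7  (via Jorvik)
Shortest route: Brook → Varne → Jorvik → Yarm = 7 mi.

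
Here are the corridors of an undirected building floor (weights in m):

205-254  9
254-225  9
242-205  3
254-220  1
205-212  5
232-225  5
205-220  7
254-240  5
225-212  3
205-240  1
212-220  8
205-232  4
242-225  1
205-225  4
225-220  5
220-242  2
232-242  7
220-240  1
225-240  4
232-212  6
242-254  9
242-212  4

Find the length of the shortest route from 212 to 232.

6 m

Settle nodes by increasing distance from 212:
212: 0
225: 3  (via 212)
242: 4  (via 212)
205: 5  (via 212)
232: 6  (via 212)
Shortest route: 212–232 = 6 m.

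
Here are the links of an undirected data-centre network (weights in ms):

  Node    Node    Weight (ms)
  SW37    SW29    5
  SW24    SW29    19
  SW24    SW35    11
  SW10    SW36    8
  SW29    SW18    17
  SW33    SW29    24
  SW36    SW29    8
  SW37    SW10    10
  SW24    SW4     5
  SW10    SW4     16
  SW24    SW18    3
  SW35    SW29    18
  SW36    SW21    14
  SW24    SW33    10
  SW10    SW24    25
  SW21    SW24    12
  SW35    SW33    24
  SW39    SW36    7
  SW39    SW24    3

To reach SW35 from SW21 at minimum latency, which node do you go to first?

Candidate routes:
SW21 → SW24 → SW35: 12+11 = 23
SW21 → SW36 → SW39 → SW24 → SW35: 14+7+3+11 = 35
The minimum is 23 ms via SW21 → SW24 → SW35.
So from SW21 the first move is to SW24.

SW24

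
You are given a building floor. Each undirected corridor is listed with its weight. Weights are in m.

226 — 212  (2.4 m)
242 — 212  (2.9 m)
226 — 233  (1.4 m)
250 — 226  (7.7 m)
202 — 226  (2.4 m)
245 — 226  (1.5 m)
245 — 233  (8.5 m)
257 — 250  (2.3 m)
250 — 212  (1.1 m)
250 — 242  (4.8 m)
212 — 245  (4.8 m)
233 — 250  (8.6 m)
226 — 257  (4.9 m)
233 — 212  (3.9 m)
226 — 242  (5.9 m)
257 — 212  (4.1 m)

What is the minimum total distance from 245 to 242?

6.8 m

Compare a few routes:
245 - 226 - 242: 1.5+5.9 = 7.4
245 - 226 - 212 - 242: 1.5+2.4+2.9 = 6.8
The minimum is 6.8 m via 245 - 226 - 212 - 242.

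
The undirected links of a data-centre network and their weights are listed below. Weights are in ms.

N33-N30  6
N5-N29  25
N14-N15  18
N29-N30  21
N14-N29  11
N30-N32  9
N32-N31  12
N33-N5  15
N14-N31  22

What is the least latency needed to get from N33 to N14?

38 ms

Candidate routes:
N33 - N30 - N29 - N14: 6+21+11 = 38
N33 - N5 - N29 - N14: 15+25+11 = 51
N33 - N30 - N32 - N31 - N14: 6+9+12+22 = 49
Cheapest is N33 - N30 - N29 - N14 at 38 ms.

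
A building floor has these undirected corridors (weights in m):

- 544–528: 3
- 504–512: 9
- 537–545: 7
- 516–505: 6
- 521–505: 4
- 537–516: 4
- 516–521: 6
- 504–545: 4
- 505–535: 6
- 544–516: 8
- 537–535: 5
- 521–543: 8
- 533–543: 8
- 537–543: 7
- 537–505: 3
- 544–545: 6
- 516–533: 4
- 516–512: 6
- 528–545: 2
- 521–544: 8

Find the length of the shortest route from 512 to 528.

Compare a few routes:
512 → 516 → 537 → 545 → 528: 6+4+7+2 = 19
512 → 504 → 545 → 544 → 528: 9+4+6+3 = 22
512 → 504 → 545 → 528: 9+4+2 = 15
512 → 516 → 544 → 528: 6+8+3 = 17
The minimum is 15 m via 512 → 504 → 545 → 528.

15 m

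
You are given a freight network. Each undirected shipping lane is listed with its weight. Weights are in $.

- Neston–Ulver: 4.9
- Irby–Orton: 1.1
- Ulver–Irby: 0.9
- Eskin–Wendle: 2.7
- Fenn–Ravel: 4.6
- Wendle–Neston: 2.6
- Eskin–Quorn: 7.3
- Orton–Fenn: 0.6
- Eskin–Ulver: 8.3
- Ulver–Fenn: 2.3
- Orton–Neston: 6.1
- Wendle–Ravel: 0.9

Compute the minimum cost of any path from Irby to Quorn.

Compare a few routes:
Irby - Orton - Fenn - Ravel - Wendle - Eskin - Quorn: 1.1+0.6+4.6+0.9+2.7+7.3 = 17.2
Irby - Ulver - Eskin - Quorn: 0.9+8.3+7.3 = 16.5
Irby - Ulver - Neston - Wendle - Eskin - Quorn: 0.9+4.9+2.6+2.7+7.3 = 18.4
Cheapest is Irby - Ulver - Eskin - Quorn at $16.5.

$16.5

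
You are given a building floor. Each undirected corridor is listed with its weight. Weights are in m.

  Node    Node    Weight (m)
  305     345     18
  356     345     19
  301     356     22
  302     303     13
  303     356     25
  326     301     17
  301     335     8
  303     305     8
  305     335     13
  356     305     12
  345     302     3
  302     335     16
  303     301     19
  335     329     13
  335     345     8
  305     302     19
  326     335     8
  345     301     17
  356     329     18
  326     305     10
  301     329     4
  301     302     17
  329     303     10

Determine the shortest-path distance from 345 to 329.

Shortest distances from 345:
345: 0
302: 3  (via 345)
335: 8  (via 345)
301: 16  (via 335)
326: 16  (via 335)
303: 16  (via 302)
305: 18  (via 345)
356: 19  (via 345)
329: 20  (via 301)
Shortest route: 345–335–301–329 = 20 m.

20 m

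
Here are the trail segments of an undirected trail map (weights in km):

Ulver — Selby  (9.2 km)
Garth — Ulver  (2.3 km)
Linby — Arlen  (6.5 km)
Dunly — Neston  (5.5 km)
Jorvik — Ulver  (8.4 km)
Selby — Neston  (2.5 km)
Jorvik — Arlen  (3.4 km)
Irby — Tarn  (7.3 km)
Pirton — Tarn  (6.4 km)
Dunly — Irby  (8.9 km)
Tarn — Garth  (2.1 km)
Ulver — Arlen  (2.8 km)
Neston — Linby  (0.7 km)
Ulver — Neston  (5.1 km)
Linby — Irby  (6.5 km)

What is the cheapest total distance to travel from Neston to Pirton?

Shortest distances from Neston:
Neston: 0
Linby: 0.7  (via Neston)
Selby: 2.5  (via Neston)
Ulver: 5.1  (via Neston)
Dunly: 5.5  (via Neston)
Irby: 7.2  (via Linby)
Arlen: 7.2  (via Linby)
Garth: 7.4  (via Ulver)
Tarn: 9.5  (via Garth)
Jorvik: 10.6  (via Arlen)
Pirton: 15.9  (via Tarn)
Shortest route: Neston–Ulver–Garth–Tarn–Pirton = 15.9 km.

15.9 km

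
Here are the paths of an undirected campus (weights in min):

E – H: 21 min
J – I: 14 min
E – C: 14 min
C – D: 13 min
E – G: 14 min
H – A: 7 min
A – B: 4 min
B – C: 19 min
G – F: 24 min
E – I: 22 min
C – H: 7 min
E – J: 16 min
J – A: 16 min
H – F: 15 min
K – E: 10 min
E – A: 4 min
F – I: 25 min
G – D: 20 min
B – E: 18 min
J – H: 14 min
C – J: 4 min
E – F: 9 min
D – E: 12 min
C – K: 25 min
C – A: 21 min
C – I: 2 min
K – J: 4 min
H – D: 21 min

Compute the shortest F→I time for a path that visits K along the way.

Shortest F→K: F–E–K = 19
Shortest K→I: K–J–C–I = 10
Total via K: 19 + 10 = 29 min.

29 min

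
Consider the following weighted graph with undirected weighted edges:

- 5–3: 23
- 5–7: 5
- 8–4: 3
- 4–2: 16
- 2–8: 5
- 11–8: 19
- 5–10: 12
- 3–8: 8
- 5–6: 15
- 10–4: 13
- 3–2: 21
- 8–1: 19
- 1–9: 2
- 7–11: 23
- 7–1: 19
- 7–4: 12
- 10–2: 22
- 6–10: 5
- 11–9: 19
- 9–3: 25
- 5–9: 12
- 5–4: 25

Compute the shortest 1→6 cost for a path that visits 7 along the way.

39

Best 1 to 7: 1 → 7 costing 19
Best 7 to 6: 7 → 5 → 6 costing 20
Total via 7: 19 + 20 = 39.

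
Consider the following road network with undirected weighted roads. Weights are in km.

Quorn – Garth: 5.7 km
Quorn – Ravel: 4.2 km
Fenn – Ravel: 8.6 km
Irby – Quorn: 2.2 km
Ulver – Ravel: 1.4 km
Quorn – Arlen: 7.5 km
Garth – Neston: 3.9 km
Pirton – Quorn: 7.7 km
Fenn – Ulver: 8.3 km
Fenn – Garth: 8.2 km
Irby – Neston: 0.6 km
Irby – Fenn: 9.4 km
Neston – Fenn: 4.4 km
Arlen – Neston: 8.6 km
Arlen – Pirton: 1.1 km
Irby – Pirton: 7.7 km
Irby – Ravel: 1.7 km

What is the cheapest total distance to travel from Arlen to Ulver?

Running Dijkstra from Arlen:
Arlen: 0
Pirton: 1.1  (via Arlen)
Quorn: 7.5  (via Arlen)
Neston: 8.6  (via Arlen)
Irby: 8.8  (via Pirton)
Ravel: 10.5  (via Irby)
Ulver: 11.9  (via Ravel)
Shortest route: Arlen → Pirton → Irby → Ravel → Ulver = 11.9 km.

11.9 km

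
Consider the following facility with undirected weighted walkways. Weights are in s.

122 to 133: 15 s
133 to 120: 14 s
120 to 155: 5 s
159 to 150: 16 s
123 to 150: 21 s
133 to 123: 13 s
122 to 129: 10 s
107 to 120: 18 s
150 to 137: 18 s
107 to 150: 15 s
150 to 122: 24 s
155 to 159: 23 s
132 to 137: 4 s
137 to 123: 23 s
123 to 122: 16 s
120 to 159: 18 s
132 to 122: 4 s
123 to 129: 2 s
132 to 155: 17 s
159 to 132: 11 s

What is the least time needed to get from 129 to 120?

Running Dijkstra from 129:
129: 0
123: 2  (via 129)
122: 10  (via 129)
132: 14  (via 122)
133: 15  (via 123)
137: 18  (via 132)
150: 23  (via 123)
159: 25  (via 132)
120: 29  (via 133)
Shortest route: 129 → 123 → 133 → 120 = 29 s.

29 s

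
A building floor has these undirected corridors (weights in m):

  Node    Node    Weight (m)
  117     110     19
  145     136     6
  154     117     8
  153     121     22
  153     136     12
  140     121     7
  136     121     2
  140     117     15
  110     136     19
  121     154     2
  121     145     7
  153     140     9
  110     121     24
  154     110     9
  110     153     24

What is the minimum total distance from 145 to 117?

Compare a few routes:
145 - 121 - 154 - 117: 7+2+8 = 17
145 - 136 - 121 - 154 - 117: 6+2+2+8 = 18
145 - 136 - 121 - 140 - 117: 6+2+7+15 = 30
145 - 121 - 140 - 117: 7+7+15 = 29
The minimum is 17 m via 145 - 121 - 154 - 117.

17 m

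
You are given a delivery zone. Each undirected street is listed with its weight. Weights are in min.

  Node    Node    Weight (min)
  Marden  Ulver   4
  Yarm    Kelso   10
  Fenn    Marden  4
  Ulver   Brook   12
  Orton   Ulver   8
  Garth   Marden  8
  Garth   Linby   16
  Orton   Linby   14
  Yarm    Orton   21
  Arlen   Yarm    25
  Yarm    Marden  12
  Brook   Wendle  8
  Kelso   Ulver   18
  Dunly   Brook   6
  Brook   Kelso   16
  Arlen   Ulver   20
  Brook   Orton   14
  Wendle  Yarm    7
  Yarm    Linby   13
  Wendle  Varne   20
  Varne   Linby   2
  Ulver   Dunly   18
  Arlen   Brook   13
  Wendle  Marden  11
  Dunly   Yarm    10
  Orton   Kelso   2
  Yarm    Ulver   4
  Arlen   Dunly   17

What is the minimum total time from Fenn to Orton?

16 min

Running Dijkstra from Fenn:
Fenn: 0
Marden: 4  (via Fenn)
Ulver: 8  (via Marden)
Yarm: 12  (via Ulver)
Garth: 12  (via Marden)
Wendle: 15  (via Marden)
Orton: 16  (via Ulver)
Shortest route: Fenn → Marden → Ulver → Orton = 16 min.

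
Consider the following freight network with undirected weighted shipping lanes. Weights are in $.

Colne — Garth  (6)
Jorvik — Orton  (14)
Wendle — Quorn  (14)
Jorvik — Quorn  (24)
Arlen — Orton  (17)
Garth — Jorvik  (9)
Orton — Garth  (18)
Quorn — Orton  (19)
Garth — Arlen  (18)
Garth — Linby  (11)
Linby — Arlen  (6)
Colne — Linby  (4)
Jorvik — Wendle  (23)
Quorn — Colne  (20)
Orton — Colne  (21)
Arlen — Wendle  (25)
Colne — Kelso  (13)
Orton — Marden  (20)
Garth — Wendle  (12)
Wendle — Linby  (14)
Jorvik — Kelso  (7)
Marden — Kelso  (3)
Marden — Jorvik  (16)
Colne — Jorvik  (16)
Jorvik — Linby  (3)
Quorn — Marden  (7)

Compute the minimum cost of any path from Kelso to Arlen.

$16

Shortest distances from Kelso:
Kelso: 0
Marden: 3  (via Kelso)
Jorvik: 7  (via Kelso)
Linby: 10  (via Jorvik)
Quorn: 10  (via Marden)
Colne: 13  (via Kelso)
Garth: 16  (via Jorvik)
Arlen: 16  (via Linby)
Shortest route: Kelso → Jorvik → Linby → Arlen = $16.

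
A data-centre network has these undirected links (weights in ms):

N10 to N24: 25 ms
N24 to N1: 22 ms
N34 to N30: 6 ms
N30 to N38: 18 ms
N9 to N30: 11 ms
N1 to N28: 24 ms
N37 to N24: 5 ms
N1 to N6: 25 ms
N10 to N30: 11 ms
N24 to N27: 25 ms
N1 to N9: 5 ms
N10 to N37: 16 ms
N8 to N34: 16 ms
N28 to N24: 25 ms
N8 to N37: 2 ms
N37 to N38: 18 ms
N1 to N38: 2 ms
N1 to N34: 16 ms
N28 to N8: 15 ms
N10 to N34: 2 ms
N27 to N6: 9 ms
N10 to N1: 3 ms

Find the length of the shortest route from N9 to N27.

Running Dijkstra from N9:
N9: 0
N1: 5  (via N9)
N38: 7  (via N1)
N10: 8  (via N1)
N34: 10  (via N10)
N30: 11  (via N9)
N37: 24  (via N10)
N8: 26  (via N34)
N24: 27  (via N1)
N28: 29  (via N1)
N6: 30  (via N1)
N27: 39  (via N6)
Shortest route: N9–N1–N6–N27 = 39 ms.

39 ms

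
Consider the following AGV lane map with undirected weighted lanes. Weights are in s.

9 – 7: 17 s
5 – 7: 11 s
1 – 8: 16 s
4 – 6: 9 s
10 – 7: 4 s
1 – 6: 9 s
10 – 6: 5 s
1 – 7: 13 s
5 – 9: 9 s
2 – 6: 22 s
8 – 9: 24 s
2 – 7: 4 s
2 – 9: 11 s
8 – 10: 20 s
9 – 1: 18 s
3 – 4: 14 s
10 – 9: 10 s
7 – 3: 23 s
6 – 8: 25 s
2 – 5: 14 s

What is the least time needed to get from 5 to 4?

29 s

Candidate routes:
5 → 7 → 10 → 6 → 4: 11+4+5+9 = 29
5 → 9 → 10 → 6 → 4: 9+10+5+9 = 33
5 → 9 → 2 → 7 → 10 → 6 → 4: 9+11+4+4+5+9 = 42
5 → 2 → 7 → 10 → 6 → 4: 14+4+4+5+9 = 36
The minimum is 29 s via 5 → 7 → 10 → 6 → 4.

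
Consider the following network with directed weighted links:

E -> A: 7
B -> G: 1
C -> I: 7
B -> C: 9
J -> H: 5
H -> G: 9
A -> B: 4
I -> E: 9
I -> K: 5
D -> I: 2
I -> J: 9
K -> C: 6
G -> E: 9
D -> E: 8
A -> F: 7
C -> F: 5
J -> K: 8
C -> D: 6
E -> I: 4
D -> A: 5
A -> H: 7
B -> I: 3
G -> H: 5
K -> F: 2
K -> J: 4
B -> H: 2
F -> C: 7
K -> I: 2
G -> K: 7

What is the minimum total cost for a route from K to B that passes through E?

22

Best K to E: K → I → E costing 11
Best E to B: E → A → B costing 11
Total via E: 11 + 11 = 22.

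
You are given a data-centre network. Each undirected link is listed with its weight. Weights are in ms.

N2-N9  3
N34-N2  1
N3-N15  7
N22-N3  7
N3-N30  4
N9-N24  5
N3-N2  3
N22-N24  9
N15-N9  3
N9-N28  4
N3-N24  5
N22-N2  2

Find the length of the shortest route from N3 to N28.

Settle nodes by increasing distance from N3:
N3: 0
N2: 3  (via N3)
N34: 4  (via N2)
N30: 4  (via N3)
N24: 5  (via N3)
N22: 5  (via N2)
N9: 6  (via N2)
N15: 7  (via N3)
N28: 10  (via N9)
Shortest route: N3–N2–N9–N28 = 10 ms.

10 ms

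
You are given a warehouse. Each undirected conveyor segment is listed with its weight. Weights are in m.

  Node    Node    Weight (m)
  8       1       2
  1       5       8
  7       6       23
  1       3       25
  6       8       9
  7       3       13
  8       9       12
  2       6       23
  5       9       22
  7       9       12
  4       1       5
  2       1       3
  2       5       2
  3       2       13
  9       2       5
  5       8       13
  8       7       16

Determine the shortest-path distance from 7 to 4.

23 m

Running Dijkstra from 7:
7: 0
9: 12  (via 7)
3: 13  (via 7)
8: 16  (via 7)
2: 17  (via 9)
1: 18  (via 8)
5: 19  (via 2)
4: 23  (via 1)
Shortest route: 7 → 8 → 1 → 4 = 23 m.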